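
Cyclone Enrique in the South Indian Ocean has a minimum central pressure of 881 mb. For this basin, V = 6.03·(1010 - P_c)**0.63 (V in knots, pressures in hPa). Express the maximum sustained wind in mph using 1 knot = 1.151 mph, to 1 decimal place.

148.3 mph

ΔP = 1010 − 881 = 129 mb.
V ≈ 6.03 × 129^0.63 = 6.03 × 21.363 ≈ 128.822 kt.
128.822 × 1.151 ≈ 148.27 mph → 148.3 mph.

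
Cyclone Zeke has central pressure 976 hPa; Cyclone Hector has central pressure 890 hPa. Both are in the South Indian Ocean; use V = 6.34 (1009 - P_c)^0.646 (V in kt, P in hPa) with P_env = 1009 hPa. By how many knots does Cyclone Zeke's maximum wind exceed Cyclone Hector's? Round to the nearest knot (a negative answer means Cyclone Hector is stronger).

Cyclone Zeke: ΔP = 33; V ≈ 6.34 × 33^0.646 ≈ 60.68 kt.
Cyclone Hector: ΔP = 119; V ≈ 6.34 × 119^0.646 ≈ 138.96 kt.
Difference ≈ 60.68 − 138.96 = -78.28 → -78 kt.

-78 kt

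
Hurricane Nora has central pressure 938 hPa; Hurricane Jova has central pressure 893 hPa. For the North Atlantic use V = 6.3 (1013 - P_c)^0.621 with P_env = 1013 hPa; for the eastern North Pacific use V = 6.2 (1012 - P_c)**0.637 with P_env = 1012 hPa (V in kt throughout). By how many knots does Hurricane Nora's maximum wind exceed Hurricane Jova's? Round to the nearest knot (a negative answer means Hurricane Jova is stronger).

-38 kt

Hurricane Nora: ΔP = 75; V ≈ 6.3 × 75^0.621 ≈ 91.99 kt.
Hurricane Jova: ΔP = 119; V ≈ 6.2 × 119^0.637 ≈ 130.17 kt.
Difference ≈ 91.99 − 130.17 = -38.18 → -38 kt.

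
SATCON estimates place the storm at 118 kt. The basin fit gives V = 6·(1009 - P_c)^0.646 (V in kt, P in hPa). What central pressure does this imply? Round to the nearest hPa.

908 hPa

ΔP = (V / 6)^(1/0.646) = (118/6)^1.548.
118/6 = 19.667; 19.667^1.548 ≈ 100.62 hPa.
P_c = 1009 − 100.62 = 908.38 ≈ 908 hPa.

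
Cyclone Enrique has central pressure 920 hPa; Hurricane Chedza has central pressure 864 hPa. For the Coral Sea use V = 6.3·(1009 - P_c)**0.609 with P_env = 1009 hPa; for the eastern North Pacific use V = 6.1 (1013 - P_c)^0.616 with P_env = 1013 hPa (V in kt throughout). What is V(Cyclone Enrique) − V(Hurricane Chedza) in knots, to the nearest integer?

Cyclone Enrique: ΔP = 89; V ≈ 6.3 × 89^0.609 ≈ 96.94 kt.
Hurricane Chedza: ΔP = 149; V ≈ 6.1 × 149^0.616 ≈ 133.05 kt.
Difference ≈ 96.94 − 133.05 = -36.11 → -36 kt.

-36 kt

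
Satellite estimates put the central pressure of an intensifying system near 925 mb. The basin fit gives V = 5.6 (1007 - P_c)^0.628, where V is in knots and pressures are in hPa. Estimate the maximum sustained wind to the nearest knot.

89 kt

ΔP = 1007 − 925 = 82 mb.
82^0.628 ≈ 15.918.
V ≈ 5.6 × 15.918 ≈ 89.1 kt.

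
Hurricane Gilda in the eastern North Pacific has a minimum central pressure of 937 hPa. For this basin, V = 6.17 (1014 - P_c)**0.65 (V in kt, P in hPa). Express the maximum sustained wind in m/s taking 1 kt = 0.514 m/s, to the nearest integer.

53 m/s

ΔP = 1014 − 937 = 77 hPa.
V ≈ 6.17 × 77^0.65 = 6.17 × 16.835 ≈ 103.873 kt.
103.873 × 0.514 ≈ 53.39 m/s → 53 m/s.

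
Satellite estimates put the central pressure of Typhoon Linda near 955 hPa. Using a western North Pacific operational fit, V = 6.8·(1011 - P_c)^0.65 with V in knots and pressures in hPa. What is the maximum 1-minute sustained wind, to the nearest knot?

93 kt

ΔP = 1011 − 955 = 56 hPa.
56^0.65 ≈ 13.687.
V ≈ 6.8 × 13.687 ≈ 93.1 kt.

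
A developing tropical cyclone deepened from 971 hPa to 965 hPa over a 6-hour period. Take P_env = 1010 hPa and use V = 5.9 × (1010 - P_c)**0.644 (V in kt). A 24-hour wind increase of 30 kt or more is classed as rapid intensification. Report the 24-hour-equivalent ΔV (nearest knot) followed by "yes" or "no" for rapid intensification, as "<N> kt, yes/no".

24 kt, no

V₁: ΔP = 39, V ≈ 5.9 × 39^0.644 ≈ 62.44 kt.
V₂: ΔP = 45, V ≈ 5.9 × 45^0.644 ≈ 68.47 kt.
ΔV over 6 h = 6.03 kt → 24 h equivalent = 6.03 × 24/6 ≈ 24.12 kt.
24 kt < 30 kt ⇒ not rapid intensification.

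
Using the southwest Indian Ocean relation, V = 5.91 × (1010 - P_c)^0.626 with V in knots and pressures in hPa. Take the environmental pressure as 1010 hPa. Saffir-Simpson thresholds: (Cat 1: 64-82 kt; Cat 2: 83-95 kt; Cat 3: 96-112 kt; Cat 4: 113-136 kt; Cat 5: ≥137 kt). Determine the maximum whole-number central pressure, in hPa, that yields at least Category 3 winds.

Category 3 begins at V = 96 kt.
Required ΔP = (96/5.91)^(1/0.626) = 16.244^1.597 ≈ 85.90 hPa.
P_c ≤ 1010 − 85.90 = 924.10, so the highest integer P_c is 924 hPa.

924 hPa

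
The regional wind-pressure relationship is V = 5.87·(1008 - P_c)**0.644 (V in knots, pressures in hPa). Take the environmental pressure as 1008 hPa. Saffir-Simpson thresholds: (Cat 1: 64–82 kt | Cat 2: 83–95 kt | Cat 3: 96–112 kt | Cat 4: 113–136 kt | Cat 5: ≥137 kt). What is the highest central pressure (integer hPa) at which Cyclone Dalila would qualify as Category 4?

Category 4 begins at V = 113 kt.
Required ΔP = (113/5.87)^(1/0.644) = 19.250^1.553 ≈ 98.74 hPa.
P_c ≤ 1008 − 98.74 = 909.26, so the highest integer P_c is 909 hPa.

909 hPa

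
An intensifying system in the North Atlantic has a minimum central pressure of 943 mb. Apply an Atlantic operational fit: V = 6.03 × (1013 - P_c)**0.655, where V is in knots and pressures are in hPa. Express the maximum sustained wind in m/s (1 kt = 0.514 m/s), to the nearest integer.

50 m/s

ΔP = 1013 − 943 = 70 mb.
V ≈ 6.03 × 70^0.655 = 6.03 × 16.164 ≈ 97.467 kt.
97.467 × 0.514 ≈ 50.10 m/s → 50 m/s.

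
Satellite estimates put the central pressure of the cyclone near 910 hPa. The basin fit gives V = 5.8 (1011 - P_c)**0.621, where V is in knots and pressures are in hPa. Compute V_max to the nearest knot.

ΔP = 1011 − 910 = 101 hPa.
101^0.621 ≈ 17.566.
V ≈ 5.8 × 17.566 ≈ 101.9 kt.

102 kt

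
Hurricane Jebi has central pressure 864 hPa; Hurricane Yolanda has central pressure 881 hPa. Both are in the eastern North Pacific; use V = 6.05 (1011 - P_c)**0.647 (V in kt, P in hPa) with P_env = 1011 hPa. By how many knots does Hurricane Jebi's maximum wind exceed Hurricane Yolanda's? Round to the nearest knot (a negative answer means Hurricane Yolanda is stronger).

12 kt

Hurricane Jebi: ΔP = 147; V ≈ 6.05 × 147^0.647 ≈ 152.76 kt.
Hurricane Yolanda: ΔP = 130; V ≈ 6.05 × 130^0.647 ≈ 141.08 kt.
Difference ≈ 152.76 − 141.08 = 11.68 → 12 kt.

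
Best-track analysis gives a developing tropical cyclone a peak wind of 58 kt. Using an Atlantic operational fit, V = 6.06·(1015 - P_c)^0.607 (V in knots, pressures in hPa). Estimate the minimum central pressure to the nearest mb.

ΔP = (V / 6.06)^(1/0.607) = (58/6.06)^1.647.
58/6.06 = 9.571; 9.571^1.647 ≈ 41.31 mb.
P_c = 1015 − 41.31 = 973.69 ≈ 974 mb.

974 mb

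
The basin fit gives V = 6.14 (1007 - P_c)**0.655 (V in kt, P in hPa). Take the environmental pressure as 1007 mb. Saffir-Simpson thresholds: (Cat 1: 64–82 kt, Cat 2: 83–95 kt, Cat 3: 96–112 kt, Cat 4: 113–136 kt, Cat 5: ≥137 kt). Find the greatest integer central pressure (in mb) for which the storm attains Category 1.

971 mb

Category 1 begins at V = 64 kt.
Required ΔP = (64/6.14)^(1/0.655) = 10.423^1.527 ≈ 35.83 mb.
P_c ≤ 1007 − 35.83 = 971.17, so the highest integer P_c is 971 mb.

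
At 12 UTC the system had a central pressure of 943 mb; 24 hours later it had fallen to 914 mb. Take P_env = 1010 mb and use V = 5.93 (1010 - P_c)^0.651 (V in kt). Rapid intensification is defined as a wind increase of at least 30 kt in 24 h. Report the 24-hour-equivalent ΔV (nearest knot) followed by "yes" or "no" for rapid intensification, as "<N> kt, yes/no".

V₁: ΔP = 67, V ≈ 5.93 × 67^0.651 ≈ 91.59 kt.
V₂: ΔP = 96, V ≈ 5.93 × 96^0.651 ≈ 115.75 kt.
ΔV over 24 h = 24.16 kt → 24 h equivalent = 24.16 × 24/24 ≈ 24.16 kt.
24 kt < 30 kt ⇒ not rapid intensification.

24 kt, no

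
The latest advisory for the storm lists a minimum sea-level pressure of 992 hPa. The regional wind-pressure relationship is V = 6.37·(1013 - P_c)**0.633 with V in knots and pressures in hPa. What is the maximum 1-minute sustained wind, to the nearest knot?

ΔP = 1013 − 992 = 21 hPa.
21^0.633 ≈ 6.870.
V ≈ 6.37 × 6.870 ≈ 43.8 kt.

44 kt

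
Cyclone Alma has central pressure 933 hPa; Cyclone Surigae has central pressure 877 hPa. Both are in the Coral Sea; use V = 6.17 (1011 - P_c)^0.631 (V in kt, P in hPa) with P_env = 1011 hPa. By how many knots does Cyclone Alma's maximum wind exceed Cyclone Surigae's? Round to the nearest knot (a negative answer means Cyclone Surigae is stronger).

-39 kt

Cyclone Alma: ΔP = 78; V ≈ 6.17 × 78^0.631 ≈ 96.43 kt.
Cyclone Surigae: ΔP = 134; V ≈ 6.17 × 134^0.631 ≈ 135.67 kt.
Difference ≈ 96.43 − 135.67 = -39.24 → -39 kt.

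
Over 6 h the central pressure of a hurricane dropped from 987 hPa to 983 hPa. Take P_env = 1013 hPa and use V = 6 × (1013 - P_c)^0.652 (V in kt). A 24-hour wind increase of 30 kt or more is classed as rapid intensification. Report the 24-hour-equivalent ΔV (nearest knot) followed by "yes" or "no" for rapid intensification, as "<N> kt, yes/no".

V₁: ΔP = 26, V ≈ 6 × 26^0.652 ≈ 50.20 kt.
V₂: ΔP = 30, V ≈ 6 × 30^0.652 ≈ 55.11 kt.
ΔV over 6 h = 4.91 kt → 24 h equivalent = 4.91 × 24/6 ≈ 19.64 kt.
20 kt < 30 kt ⇒ not rapid intensification.

20 kt, no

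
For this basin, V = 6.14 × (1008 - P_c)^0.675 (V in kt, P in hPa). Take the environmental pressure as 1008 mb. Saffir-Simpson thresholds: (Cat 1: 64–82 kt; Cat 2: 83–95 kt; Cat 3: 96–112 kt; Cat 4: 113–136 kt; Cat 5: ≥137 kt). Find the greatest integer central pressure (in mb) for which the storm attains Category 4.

933 mb

Category 4 begins at V = 113 kt.
Required ΔP = (113/6.14)^(1/0.675) = 18.404^1.481 ≈ 74.81 mb.
P_c ≤ 1008 − 74.81 = 933.19, so the highest integer P_c is 933 mb.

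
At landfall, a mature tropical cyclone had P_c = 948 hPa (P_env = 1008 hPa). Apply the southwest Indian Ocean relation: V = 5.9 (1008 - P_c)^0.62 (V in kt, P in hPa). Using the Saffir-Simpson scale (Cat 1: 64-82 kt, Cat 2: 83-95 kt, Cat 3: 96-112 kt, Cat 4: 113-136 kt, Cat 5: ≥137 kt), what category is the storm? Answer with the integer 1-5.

1

ΔP = 1008 − 948 = 60 hPa.
V ≈ 5.9 × 60^0.62 = 5.9 × 12.66 ≈ 75 kt.
75 kt falls in the Category 1 band.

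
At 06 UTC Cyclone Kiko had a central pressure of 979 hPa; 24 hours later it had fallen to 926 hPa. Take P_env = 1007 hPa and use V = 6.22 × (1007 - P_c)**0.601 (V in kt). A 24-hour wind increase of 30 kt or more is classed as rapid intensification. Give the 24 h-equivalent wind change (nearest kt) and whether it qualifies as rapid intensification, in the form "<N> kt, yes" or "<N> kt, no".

41 kt, yes

V₁: ΔP = 28, V ≈ 6.22 × 28^0.601 ≈ 46.08 kt.
V₂: ΔP = 81, V ≈ 6.22 × 81^0.601 ≈ 87.25 kt.
ΔV over 24 h = 41.17 kt → 24 h equivalent = 41.17 × 24/24 ≈ 41.17 kt.
41 kt ≥ 30 kt ⇒ rapid intensification.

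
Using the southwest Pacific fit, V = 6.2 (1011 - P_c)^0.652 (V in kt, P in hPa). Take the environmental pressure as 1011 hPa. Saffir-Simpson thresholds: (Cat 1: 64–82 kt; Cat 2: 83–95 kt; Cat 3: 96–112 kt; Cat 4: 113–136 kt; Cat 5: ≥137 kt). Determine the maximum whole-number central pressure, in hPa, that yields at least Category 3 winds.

Category 3 begins at V = 96 kt.
Required ΔP = (96/6.2)^(1/0.652) = 15.484^1.534 ≈ 66.83 hPa.
P_c ≤ 1011 − 66.83 = 944.17, so the highest integer P_c is 944 hPa.

944 hPa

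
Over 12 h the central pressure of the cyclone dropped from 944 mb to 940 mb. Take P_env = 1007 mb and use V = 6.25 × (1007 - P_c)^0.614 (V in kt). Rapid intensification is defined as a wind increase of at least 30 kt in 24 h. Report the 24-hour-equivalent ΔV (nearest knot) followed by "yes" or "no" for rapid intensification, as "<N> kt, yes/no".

V₁: ΔP = 63, V ≈ 6.25 × 63^0.614 ≈ 79.56 kt.
V₂: ΔP = 67, V ≈ 6.25 × 67^0.614 ≈ 82.62 kt.
ΔV over 12 h = 3.06 kt → 24 h equivalent = 3.06 × 24/12 ≈ 6.12 kt.
6 kt < 30 kt ⇒ not rapid intensification.

6 kt, no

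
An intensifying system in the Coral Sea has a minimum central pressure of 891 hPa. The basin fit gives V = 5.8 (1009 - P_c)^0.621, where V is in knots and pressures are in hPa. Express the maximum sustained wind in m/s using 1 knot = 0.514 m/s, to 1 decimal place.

ΔP = 1009 − 891 = 118 hPa.
V ≈ 5.8 × 118^0.621 = 5.8 × 19.348 ≈ 112.219 kt.
112.219 × 0.514 ≈ 57.68 m/s → 57.7 m/s.

57.7 m/s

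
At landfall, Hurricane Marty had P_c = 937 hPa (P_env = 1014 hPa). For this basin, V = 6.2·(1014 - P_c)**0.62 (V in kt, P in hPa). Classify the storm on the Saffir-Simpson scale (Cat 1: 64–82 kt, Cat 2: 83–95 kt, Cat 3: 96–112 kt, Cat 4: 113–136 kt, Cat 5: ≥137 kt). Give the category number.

2

ΔP = 1014 − 937 = 77 hPa.
V ≈ 6.2 × 77^0.62 = 6.2 × 14.78 ≈ 92 kt.
92 kt falls in the Category 2 band.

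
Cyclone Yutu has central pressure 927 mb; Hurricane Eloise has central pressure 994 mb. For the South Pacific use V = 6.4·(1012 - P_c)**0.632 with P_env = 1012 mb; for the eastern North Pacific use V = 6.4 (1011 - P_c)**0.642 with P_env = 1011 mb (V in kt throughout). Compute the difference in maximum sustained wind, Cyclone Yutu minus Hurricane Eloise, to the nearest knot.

67 kt

Cyclone Yutu: ΔP = 85; V ≈ 6.4 × 85^0.632 ≈ 106.07 kt.
Hurricane Eloise: ΔP = 17; V ≈ 6.4 × 17^0.642 ≈ 39.46 kt.
Difference ≈ 106.07 − 39.46 = 66.61 → 67 kt.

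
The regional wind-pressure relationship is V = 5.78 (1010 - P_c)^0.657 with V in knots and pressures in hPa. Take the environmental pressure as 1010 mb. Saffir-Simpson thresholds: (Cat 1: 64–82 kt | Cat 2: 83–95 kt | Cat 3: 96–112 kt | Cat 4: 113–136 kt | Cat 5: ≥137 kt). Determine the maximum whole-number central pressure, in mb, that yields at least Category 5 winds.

886 mb

Category 5 begins at V = 137 kt.
Required ΔP = (137/5.78)^(1/0.657) = 23.702^1.522 ≈ 123.75 mb.
P_c ≤ 1010 − 123.75 = 886.25, so the highest integer P_c is 886 mb.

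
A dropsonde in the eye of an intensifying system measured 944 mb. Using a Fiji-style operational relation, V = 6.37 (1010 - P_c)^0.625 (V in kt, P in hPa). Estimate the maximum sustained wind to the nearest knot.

87 kt

ΔP = 1010 − 944 = 66 mb.
66^0.625 ≈ 13.716.
V ≈ 6.37 × 13.716 ≈ 87.4 kt.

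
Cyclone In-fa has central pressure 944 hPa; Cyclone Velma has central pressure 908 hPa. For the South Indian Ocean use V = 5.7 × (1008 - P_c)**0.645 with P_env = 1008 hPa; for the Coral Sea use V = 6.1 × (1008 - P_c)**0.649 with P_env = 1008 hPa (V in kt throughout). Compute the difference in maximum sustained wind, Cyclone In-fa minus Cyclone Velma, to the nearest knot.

-38 kt

Cyclone In-fa: ΔP = 64; V ≈ 5.7 × 64^0.645 ≈ 83.34 kt.
Cyclone Velma: ΔP = 100; V ≈ 6.1 × 100^0.649 ≈ 121.15 kt.
Difference ≈ 83.34 − 121.15 = -37.81 → -38 kt.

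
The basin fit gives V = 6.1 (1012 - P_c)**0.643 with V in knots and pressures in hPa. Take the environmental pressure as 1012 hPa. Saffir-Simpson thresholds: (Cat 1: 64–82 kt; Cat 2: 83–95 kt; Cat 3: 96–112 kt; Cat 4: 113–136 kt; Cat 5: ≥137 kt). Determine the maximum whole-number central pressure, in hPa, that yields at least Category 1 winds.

Category 1 begins at V = 64 kt.
Required ΔP = (64/6.1)^(1/0.643) = 10.492^1.555 ≈ 38.69 hPa.
P_c ≤ 1012 − 38.69 = 973.31, so the highest integer P_c is 973 hPa.

973 hPa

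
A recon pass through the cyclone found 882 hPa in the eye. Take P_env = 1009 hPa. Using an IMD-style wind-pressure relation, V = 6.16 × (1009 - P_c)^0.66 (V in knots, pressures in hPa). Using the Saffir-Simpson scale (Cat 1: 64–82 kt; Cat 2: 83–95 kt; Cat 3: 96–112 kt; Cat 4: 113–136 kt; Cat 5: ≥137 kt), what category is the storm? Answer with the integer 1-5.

5

ΔP = 1009 − 882 = 127 hPa.
V ≈ 6.16 × 127^0.66 = 6.16 × 24.46 ≈ 151 kt.
151 kt falls in the Category 5 band.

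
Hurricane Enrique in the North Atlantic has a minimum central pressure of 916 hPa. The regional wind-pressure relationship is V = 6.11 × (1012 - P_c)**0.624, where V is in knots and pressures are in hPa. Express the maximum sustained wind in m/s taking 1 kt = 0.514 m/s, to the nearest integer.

ΔP = 1012 − 916 = 96 hPa.
V ≈ 6.11 × 96^0.624 = 6.11 × 17.256 ≈ 105.433 kt.
105.433 × 0.514 ≈ 54.19 m/s → 54 m/s.

54 m/s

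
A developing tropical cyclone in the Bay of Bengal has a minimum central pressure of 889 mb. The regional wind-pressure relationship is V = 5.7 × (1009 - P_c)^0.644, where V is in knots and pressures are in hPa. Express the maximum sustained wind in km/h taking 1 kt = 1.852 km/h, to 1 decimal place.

ΔP = 1009 − 889 = 120 mb.
V ≈ 5.7 × 120^0.644 = 5.7 × 21.827 ≈ 124.414 kt.
124.414 × 1.852 ≈ 230.41 km/h → 230.4 km/h.

230.4 km/h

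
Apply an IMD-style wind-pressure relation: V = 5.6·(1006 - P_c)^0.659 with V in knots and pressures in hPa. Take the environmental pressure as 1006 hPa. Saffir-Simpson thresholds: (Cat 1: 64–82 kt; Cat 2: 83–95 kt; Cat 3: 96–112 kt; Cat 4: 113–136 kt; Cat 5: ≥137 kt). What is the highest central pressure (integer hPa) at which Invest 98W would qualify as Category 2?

Category 2 begins at V = 83 kt.
Required ΔP = (83/5.6)^(1/0.659) = 14.821^1.517 ≈ 59.81 hPa.
P_c ≤ 1006 − 59.81 = 946.19, so the highest integer P_c is 946 hPa.

946 hPa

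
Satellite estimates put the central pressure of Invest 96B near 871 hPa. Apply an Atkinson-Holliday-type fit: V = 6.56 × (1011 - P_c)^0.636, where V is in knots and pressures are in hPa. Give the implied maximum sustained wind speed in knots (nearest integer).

ΔP = 1011 − 871 = 140 hPa.
140^0.636 ≈ 23.171.
V ≈ 6.56 × 23.171 ≈ 152.0 kt.

152 kt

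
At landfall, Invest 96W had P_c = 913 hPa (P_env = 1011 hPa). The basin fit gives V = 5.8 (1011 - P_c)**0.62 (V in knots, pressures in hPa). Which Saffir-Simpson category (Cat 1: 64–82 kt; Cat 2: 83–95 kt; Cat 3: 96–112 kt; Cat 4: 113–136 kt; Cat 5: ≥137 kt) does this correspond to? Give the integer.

3

ΔP = 1011 − 913 = 98 hPa.
V ≈ 5.8 × 98^0.62 = 5.8 × 17.16 ≈ 100 kt.
100 kt falls in the Category 3 band.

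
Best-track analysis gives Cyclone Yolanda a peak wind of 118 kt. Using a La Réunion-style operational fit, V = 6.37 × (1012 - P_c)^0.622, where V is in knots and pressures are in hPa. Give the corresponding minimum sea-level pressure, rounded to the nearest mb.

903 mb

ΔP = (V / 6.37)^(1/0.622) = (118/6.37)^1.608.
118/6.37 = 18.524; 18.524^1.608 ≈ 109.19 mb.
P_c = 1012 − 109.19 = 902.81 ≈ 903 mb.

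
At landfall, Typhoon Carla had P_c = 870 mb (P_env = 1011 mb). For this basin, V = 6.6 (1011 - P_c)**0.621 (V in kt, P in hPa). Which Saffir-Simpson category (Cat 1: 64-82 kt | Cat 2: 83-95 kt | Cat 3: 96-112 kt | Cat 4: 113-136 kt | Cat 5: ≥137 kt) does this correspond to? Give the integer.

5

ΔP = 1011 − 870 = 141 mb.
V ≈ 6.6 × 141^0.621 = 6.6 × 21.61 ≈ 143 kt.
143 kt falls in the Category 5 band.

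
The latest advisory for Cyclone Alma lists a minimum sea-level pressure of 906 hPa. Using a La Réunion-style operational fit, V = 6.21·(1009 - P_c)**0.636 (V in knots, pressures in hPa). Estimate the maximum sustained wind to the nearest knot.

118 kt

ΔP = 1009 − 906 = 103 hPa.
103^0.636 ≈ 19.062.
V ≈ 6.21 × 19.062 ≈ 118.4 kt.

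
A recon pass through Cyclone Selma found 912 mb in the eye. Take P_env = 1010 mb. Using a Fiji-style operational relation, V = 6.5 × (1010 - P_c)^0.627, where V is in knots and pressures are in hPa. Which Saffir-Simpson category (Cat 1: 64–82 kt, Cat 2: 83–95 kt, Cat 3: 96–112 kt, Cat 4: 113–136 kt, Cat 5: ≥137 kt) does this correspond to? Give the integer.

ΔP = 1010 − 912 = 98 mb.
V ≈ 6.5 × 98^0.627 = 6.5 × 17.72 ≈ 115 kt.
115 kt falls in the Category 4 band.

4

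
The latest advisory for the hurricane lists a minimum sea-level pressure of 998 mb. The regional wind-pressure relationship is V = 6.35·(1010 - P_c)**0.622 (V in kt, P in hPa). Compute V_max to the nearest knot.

30 kt

ΔP = 1010 − 998 = 12 mb.
12^0.622 ≈ 4.691.
V ≈ 6.35 × 4.691 ≈ 29.8 kt.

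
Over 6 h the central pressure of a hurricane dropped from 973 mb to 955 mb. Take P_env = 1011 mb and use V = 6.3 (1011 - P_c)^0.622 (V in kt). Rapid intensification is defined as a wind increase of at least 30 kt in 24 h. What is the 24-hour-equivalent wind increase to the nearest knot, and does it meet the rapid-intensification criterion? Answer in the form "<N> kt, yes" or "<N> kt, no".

66 kt, yes

V₁: ΔP = 38, V ≈ 6.3 × 38^0.622 ≈ 60.53 kt.
V₂: ΔP = 56, V ≈ 6.3 × 56^0.622 ≈ 77.04 kt.
ΔV over 6 h = 16.51 kt → 24 h equivalent = 16.51 × 24/6 ≈ 66.04 kt.
66 kt ≥ 30 kt ⇒ rapid intensification.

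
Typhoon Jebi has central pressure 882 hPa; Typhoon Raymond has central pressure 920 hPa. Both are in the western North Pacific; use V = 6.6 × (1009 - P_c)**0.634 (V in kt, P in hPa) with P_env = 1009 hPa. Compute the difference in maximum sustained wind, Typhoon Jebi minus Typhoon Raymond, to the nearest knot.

29 kt

Typhoon Jebi: ΔP = 127; V ≈ 6.6 × 127^0.634 ≈ 142.35 kt.
Typhoon Raymond: ΔP = 89; V ≈ 6.6 × 89^0.634 ≈ 113.62 kt.
Difference ≈ 142.35 − 113.62 = 28.73 → 29 kt.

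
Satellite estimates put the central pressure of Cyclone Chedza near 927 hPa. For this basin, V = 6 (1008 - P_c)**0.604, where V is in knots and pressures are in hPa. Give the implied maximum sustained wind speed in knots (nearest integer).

85 kt

ΔP = 1008 − 927 = 81 hPa.
81^0.604 ≈ 14.214.
V ≈ 6 × 14.214 ≈ 85.3 kt.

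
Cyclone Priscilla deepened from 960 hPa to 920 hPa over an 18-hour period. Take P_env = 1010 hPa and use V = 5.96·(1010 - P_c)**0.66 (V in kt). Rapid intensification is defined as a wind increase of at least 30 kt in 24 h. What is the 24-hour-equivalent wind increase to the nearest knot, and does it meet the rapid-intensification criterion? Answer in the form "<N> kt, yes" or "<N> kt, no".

50 kt, yes

V₁: ΔP = 50, V ≈ 5.96 × 50^0.66 ≈ 78.81 kt.
V₂: ΔP = 90, V ≈ 5.96 × 90^0.66 ≈ 116.16 kt.
ΔV over 18 h = 37.35 kt → 24 h equivalent = 37.35 × 24/18 ≈ 49.80 kt.
50 kt ≥ 30 kt ⇒ rapid intensification.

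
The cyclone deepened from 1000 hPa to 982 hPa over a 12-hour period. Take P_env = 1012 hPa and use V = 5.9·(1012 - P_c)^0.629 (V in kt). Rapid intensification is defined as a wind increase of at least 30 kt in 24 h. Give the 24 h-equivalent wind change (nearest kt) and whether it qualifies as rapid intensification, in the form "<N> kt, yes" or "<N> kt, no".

V₁: ΔP = 12, V ≈ 5.9 × 12^0.629 ≈ 28.16 kt.
V₂: ΔP = 30, V ≈ 5.9 × 30^0.629 ≈ 50.11 kt.
ΔV over 12 h = 21.95 kt → 24 h equivalent = 21.95 × 24/12 ≈ 43.90 kt.
44 kt ≥ 30 kt ⇒ rapid intensification.

44 kt, yes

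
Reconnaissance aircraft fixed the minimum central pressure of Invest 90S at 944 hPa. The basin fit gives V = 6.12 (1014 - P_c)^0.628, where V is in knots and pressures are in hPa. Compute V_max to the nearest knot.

88 kt

ΔP = 1014 − 944 = 70 hPa.
70^0.628 ≈ 14.412.
V ≈ 6.12 × 14.412 ≈ 88.2 kt.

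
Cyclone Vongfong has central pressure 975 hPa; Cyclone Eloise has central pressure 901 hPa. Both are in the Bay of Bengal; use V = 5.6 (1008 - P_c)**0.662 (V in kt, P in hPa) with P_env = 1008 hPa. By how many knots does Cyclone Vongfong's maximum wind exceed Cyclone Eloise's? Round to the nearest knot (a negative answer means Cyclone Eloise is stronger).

Cyclone Vongfong: ΔP = 33; V ≈ 5.6 × 33^0.662 ≈ 56.68 kt.
Cyclone Eloise: ΔP = 107; V ≈ 5.6 × 107^0.662 ≈ 123.49 kt.
Difference ≈ 56.68 − 123.49 = -66.81 → -67 kt.

-67 kt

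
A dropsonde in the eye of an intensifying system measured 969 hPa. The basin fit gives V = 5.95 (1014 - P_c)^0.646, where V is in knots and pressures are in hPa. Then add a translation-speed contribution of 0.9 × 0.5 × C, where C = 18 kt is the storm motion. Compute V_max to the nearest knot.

78 kt

ΔP = 1014 − 969 = 45 hPa.
45^0.646 ≈ 11.694.
V ≈ 5.95 × 11.694 ≈ 69.6 kt.
Translation term: 0.9 × 0.5 × 18 = 8.1 kt.
Corrected V ≈ 77.7 kt → 78 kt.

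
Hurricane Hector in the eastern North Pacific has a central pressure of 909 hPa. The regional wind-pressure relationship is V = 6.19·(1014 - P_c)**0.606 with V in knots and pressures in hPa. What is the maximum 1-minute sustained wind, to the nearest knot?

104 kt

ΔP = 1014 − 909 = 105 hPa.
105^0.606 ≈ 16.782.
V ≈ 6.19 × 16.782 ≈ 103.9 kt.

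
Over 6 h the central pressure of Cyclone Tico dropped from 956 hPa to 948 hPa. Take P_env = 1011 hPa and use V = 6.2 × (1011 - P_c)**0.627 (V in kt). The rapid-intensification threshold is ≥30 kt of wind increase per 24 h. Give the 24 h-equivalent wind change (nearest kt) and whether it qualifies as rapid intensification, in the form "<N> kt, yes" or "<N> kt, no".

27 kt, no

V₁: ΔP = 55, V ≈ 6.2 × 55^0.627 ≈ 76.49 kt.
V₂: ΔP = 63, V ≈ 6.2 × 63^0.627 ≈ 83.29 kt.
ΔV over 6 h = 6.80 kt → 24 h equivalent = 6.80 × 24/6 ≈ 27.20 kt.
27 kt < 30 kt ⇒ not rapid intensification.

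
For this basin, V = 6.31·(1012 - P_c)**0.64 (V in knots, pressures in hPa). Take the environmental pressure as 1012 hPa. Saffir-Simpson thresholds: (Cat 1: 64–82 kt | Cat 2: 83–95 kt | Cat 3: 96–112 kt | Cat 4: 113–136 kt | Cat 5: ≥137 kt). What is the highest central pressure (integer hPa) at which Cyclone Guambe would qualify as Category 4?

Category 4 begins at V = 113 kt.
Required ΔP = (113/6.31)^(1/0.64) = 17.908^1.562 ≈ 90.76 hPa.
P_c ≤ 1012 − 90.76 = 921.24, so the highest integer P_c is 921 hPa.

921 hPa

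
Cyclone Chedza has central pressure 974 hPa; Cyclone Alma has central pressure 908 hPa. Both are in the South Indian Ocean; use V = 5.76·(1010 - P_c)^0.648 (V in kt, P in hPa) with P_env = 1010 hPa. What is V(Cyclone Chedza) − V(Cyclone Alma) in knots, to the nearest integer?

-57 kt

Cyclone Chedza: ΔP = 36; V ≈ 5.76 × 36^0.648 ≈ 58.74 kt.
Cyclone Alma: ΔP = 102; V ≈ 5.76 × 102^0.648 ≈ 115.34 kt.
Difference ≈ 58.74 − 115.34 = -56.60 → -57 kt.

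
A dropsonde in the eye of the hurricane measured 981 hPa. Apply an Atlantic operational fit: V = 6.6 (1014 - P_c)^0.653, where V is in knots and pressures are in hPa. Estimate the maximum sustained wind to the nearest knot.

ΔP = 1014 − 981 = 33 hPa.
33^0.653 ≈ 9.808.
V ≈ 6.6 × 9.808 ≈ 64.7 kt.

65 kt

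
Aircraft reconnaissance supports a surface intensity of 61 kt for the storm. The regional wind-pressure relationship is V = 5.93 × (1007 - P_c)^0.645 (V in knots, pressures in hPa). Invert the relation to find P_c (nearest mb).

970 mb

ΔP = (V / 5.93)^(1/0.645) = (61/5.93)^1.550.
61/5.93 = 10.287; 10.287^1.550 ≈ 37.10 mb.
P_c = 1007 − 37.10 = 969.90 ≈ 970 mb.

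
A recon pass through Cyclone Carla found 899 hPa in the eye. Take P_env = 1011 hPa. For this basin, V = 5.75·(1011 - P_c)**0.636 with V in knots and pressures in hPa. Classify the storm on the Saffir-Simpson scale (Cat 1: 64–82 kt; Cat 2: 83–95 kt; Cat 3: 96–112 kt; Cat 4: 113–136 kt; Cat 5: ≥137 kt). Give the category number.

4

ΔP = 1011 − 899 = 112 hPa.
V ≈ 5.75 × 112^0.636 = 5.75 × 20.10 ≈ 116 kt.
116 kt falls in the Category 4 band.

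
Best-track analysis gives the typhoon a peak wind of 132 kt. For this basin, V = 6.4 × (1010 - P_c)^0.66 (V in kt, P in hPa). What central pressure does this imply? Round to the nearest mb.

ΔP = (V / 6.4)^(1/0.66) = (132/6.4)^1.515.
132/6.4 = 20.625; 20.625^1.515 ≈ 98.06 mb.
P_c = 1010 − 98.06 = 911.94 ≈ 912 mb.

912 mb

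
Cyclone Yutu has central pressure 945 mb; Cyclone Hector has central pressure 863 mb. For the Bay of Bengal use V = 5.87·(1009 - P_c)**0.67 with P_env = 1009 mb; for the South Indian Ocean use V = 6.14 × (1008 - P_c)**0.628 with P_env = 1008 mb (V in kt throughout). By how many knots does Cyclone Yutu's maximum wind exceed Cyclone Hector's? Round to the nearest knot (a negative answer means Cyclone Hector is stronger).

-45 kt

Cyclone Yutu: ΔP = 64; V ≈ 5.87 × 64^0.67 ≈ 95.23 kt.
Cyclone Hector: ΔP = 145; V ≈ 6.14 × 145^0.628 ≈ 139.80 kt.
Difference ≈ 95.23 − 139.80 = -44.57 → -45 kt.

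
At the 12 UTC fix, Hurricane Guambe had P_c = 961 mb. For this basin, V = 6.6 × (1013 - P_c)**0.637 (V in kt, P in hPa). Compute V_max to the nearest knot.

ΔP = 1013 − 961 = 52 mb.
52^0.637 ≈ 12.391.
V ≈ 6.6 × 12.391 ≈ 81.8 kt.

82 kt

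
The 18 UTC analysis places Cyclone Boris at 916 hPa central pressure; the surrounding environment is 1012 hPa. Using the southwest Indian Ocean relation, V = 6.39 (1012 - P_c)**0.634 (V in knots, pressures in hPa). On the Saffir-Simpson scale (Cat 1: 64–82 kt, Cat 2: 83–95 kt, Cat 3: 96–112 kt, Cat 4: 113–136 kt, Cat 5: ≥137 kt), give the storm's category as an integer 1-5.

4

ΔP = 1012 − 916 = 96 hPa.
V ≈ 6.39 × 96^0.634 = 6.39 × 18.06 ≈ 115 kt.
115 kt falls in the Category 4 band.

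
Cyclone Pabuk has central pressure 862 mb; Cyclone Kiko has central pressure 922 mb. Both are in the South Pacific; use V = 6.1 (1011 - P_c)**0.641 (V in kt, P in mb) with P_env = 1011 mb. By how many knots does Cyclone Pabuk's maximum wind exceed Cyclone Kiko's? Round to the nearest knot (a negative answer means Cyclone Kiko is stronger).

42 kt

Cyclone Pabuk: ΔP = 149; V ≈ 6.1 × 149^0.641 ≈ 150.78 kt.
Cyclone Kiko: ΔP = 89; V ≈ 6.1 × 89^0.641 ≈ 108.36 kt.
Difference ≈ 150.78 − 108.36 = 42.42 → 42 kt.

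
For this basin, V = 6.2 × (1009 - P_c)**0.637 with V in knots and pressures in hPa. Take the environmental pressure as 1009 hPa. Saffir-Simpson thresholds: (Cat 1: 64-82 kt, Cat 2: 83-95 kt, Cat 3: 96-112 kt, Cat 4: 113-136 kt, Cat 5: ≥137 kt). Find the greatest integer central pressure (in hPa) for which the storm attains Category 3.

935 hPa

Category 3 begins at V = 96 kt.
Required ΔP = (96/6.2)^(1/0.637) = 15.484^1.570 ≈ 73.78 hPa.
P_c ≤ 1009 − 73.78 = 935.22, so the highest integer P_c is 935 hPa.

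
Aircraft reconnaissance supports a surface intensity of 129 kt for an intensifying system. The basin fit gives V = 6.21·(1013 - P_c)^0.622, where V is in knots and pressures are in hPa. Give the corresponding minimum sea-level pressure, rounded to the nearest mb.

ΔP = (V / 6.21)^(1/0.622) = (129/6.21)^1.608.
129/6.21 = 20.773; 20.773^1.608 ≈ 131.27 mb.
P_c = 1013 − 131.27 = 881.73 ≈ 882 mb.

882 mb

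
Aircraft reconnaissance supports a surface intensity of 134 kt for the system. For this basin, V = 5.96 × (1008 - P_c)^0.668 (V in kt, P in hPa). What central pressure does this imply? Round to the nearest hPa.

ΔP = (V / 5.96)^(1/0.668) = (134/5.96)^1.497.
134/5.96 = 22.483; 22.483^1.497 ≈ 105.62 hPa.
P_c = 1008 − 105.62 = 902.38 ≈ 902 hPa.

902 hPa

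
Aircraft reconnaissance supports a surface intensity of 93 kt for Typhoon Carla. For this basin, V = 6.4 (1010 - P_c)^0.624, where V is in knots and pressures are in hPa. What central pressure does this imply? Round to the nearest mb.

937 mb

ΔP = (V / 6.4)^(1/0.624) = (93/6.4)^1.603.
93/6.4 = 14.531; 14.531^1.603 ≈ 72.89 mb.
P_c = 1010 − 72.89 = 937.11 ≈ 937 mb.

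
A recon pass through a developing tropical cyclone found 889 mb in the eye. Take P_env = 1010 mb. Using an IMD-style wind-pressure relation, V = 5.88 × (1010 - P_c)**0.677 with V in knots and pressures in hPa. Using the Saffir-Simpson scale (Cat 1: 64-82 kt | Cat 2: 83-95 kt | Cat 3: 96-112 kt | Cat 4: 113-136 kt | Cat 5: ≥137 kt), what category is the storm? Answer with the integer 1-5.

5

ΔP = 1010 − 889 = 121 mb.
V ≈ 5.88 × 121^0.677 = 5.88 × 25.71 ≈ 151 kt.
151 kt falls in the Category 5 band.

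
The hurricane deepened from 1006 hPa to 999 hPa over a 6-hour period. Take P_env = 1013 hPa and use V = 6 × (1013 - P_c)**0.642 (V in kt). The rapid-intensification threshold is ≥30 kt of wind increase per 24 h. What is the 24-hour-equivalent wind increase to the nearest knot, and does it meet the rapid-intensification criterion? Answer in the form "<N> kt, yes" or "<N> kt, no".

V₁: ΔP = 7, V ≈ 6 × 7^0.642 ≈ 20.93 kt.
V₂: ΔP = 14, V ≈ 6 × 14^0.642 ≈ 32.66 kt.
ΔV over 6 h = 11.73 kt → 24 h equivalent = 11.73 × 24/6 ≈ 46.92 kt.
47 kt ≥ 30 kt ⇒ rapid intensification.

47 kt, yes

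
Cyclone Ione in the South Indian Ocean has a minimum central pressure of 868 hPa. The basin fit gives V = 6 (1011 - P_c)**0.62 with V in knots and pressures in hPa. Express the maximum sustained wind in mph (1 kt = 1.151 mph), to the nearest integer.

ΔP = 1011 − 868 = 143 hPa.
V ≈ 6 × 143^0.62 = 6 × 21.692 ≈ 130.155 kt.
130.155 × 1.151 ≈ 149.81 mph → 150 mph.

150 mph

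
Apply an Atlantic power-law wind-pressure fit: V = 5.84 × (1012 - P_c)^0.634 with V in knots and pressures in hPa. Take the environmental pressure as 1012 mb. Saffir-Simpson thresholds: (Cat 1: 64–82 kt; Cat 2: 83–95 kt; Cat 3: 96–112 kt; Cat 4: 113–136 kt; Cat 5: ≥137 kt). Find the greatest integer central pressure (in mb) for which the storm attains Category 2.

Category 2 begins at V = 83 kt.
Required ΔP = (83/5.84)^(1/0.634) = 14.212^1.577 ≈ 65.78 mb.
P_c ≤ 1012 − 65.78 = 946.22, so the highest integer P_c is 946 mb.

946 mb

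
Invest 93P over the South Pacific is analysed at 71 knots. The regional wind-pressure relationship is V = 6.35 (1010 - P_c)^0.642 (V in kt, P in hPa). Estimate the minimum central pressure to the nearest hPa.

ΔP = (V / 6.35)^(1/0.642) = (71/6.35)^1.558.
71/6.35 = 11.181; 11.181^1.558 ≈ 42.97 hPa.
P_c = 1010 − 42.97 = 967.03 ≈ 967 hPa.

967 hPa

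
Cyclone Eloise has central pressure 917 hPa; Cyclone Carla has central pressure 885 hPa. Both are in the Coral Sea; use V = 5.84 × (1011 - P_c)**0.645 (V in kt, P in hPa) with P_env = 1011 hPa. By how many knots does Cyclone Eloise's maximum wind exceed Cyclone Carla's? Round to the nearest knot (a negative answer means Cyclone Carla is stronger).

-23 kt

Cyclone Eloise: ΔP = 94; V ≈ 5.84 × 94^0.645 ≈ 109.42 kt.
Cyclone Carla: ΔP = 126; V ≈ 5.84 × 126^0.645 ≈ 132.18 kt.
Difference ≈ 109.42 − 132.18 = -22.76 → -23 kt.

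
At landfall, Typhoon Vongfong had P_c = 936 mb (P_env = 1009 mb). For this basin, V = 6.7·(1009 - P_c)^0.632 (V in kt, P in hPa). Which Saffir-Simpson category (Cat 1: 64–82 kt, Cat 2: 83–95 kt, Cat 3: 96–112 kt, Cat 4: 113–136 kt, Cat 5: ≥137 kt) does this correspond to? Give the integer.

3

ΔP = 1009 − 936 = 73 mb.
V ≈ 6.7 × 73^0.632 = 6.7 × 15.05 ≈ 101 kt.
101 kt falls in the Category 3 band.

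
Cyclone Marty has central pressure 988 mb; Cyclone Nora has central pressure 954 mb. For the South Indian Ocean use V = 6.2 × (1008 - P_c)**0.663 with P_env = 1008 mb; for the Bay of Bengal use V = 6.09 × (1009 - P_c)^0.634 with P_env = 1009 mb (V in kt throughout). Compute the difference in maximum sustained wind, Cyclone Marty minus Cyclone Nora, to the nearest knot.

Cyclone Marty: ΔP = 20; V ≈ 6.2 × 20^0.663 ≈ 45.18 kt.
Cyclone Nora: ΔP = 55; V ≈ 6.09 × 55^0.634 ≈ 77.27 kt.
Difference ≈ 45.18 − 77.27 = -32.09 → -32 kt.

-32 kt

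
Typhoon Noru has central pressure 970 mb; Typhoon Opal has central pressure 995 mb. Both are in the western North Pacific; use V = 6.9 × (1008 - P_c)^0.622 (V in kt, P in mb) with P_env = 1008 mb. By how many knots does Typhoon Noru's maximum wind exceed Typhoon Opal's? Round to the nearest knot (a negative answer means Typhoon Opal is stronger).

32 kt

Typhoon Noru: ΔP = 38; V ≈ 6.9 × 38^0.622 ≈ 66.29 kt.
Typhoon Opal: ΔP = 13; V ≈ 6.9 × 13^0.622 ≈ 34.02 kt.
Difference ≈ 66.29 − 34.02 = 32.27 → 32 kt.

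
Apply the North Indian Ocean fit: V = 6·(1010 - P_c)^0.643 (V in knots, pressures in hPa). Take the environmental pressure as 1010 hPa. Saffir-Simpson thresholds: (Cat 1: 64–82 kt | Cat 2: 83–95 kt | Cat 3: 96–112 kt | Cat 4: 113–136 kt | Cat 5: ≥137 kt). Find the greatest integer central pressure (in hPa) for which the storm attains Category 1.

Category 1 begins at V = 64 kt.
Required ΔP = (64/6)^(1/0.643) = 10.667^1.555 ≈ 39.70 hPa.
P_c ≤ 1010 − 39.70 = 970.30, so the highest integer P_c is 970 hPa.

970 hPa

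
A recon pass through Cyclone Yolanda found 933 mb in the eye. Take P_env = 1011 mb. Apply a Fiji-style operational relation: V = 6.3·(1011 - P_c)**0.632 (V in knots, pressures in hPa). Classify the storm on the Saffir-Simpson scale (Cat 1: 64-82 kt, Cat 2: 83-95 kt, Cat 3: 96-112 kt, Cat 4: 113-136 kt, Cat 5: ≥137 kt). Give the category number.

ΔP = 1011 − 933 = 78 mb.
V ≈ 6.3 × 78^0.632 = 6.3 × 15.70 ≈ 99 kt.
99 kt falls in the Category 3 band.

3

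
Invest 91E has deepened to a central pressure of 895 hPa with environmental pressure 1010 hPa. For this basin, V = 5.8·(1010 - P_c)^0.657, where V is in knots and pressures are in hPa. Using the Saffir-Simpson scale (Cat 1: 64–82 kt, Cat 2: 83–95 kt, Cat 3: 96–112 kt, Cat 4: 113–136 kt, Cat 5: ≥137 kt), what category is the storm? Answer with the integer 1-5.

ΔP = 1010 − 895 = 115 hPa.
V ≈ 5.8 × 115^0.657 = 5.8 × 22.59 ≈ 131 kt.
131 kt falls in the Category 4 band.

4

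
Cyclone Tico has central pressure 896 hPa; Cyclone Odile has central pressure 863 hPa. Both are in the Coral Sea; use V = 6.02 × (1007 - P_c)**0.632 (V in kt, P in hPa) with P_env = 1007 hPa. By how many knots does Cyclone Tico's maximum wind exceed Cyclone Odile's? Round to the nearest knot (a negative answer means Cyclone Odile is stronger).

-21 kt

Cyclone Tico: ΔP = 111; V ≈ 6.02 × 111^0.632 ≈ 118.10 kt.
Cyclone Odile: ΔP = 144; V ≈ 6.02 × 144^0.632 ≈ 139.21 kt.
Difference ≈ 118.10 − 139.21 = -21.11 → -21 kt.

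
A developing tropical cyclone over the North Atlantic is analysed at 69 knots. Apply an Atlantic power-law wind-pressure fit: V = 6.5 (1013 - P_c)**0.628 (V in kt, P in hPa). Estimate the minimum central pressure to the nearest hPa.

ΔP = (V / 6.5)^(1/0.628) = (69/6.5)^1.592.
69/6.5 = 10.615; 10.615^1.592 ≈ 43.02 hPa.
P_c = 1013 − 43.02 = 969.98 ≈ 970 hPa.

970 hPa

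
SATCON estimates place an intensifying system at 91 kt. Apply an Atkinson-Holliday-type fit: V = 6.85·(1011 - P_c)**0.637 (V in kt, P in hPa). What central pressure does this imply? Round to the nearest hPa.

ΔP = (V / 6.85)^(1/0.637) = (91/6.85)^1.570.
91/6.85 = 13.285; 13.285^1.570 ≈ 58.01 hPa.
P_c = 1011 − 58.01 = 952.99 ≈ 953 hPa.

953 hPa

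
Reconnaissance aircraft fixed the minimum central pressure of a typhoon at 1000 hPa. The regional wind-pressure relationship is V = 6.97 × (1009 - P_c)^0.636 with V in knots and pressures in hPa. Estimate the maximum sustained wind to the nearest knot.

28 kt

ΔP = 1009 − 1000 = 9 hPa.
9^0.636 ≈ 4.045.
V ≈ 6.97 × 4.045 ≈ 28.2 kt.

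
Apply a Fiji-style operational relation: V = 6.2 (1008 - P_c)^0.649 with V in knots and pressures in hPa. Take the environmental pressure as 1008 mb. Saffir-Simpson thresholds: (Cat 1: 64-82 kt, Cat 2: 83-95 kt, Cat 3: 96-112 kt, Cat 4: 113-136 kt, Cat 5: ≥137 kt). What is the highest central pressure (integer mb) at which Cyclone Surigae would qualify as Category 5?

Category 5 begins at V = 137 kt.
Required ΔP = (137/6.2)^(1/0.649) = 22.097^1.541 ≈ 117.87 mb.
P_c ≤ 1008 − 117.87 = 890.13, so the highest integer P_c is 890 mb.

890 mb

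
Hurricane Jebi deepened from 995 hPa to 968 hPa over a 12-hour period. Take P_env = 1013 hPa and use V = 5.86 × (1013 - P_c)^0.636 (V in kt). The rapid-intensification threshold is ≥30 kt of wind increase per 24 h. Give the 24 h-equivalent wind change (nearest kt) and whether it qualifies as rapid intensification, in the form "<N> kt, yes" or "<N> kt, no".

58 kt, yes

V₁: ΔP = 18, V ≈ 5.86 × 18^0.636 ≈ 36.83 kt.
V₂: ΔP = 45, V ≈ 5.86 × 45^0.636 ≈ 65.97 kt.
ΔV over 12 h = 29.14 kt → 24 h equivalent = 29.14 × 24/12 ≈ 58.28 kt.
58 kt ≥ 30 kt ⇒ rapid intensification.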